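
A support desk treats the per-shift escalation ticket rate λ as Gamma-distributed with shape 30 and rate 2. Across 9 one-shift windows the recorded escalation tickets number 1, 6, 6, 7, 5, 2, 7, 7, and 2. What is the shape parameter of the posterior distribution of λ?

73

Total count: 1 + 6 + 6 + 7 + 5 + 2 + 7 + 7 + 2 = 43.
Total exposure: 9 shifts.
Gamma(α, β) with Poisson data over total exposure Σt gives posterior Gamma(α+Σx, β+Σt) = Gamma(73, 11).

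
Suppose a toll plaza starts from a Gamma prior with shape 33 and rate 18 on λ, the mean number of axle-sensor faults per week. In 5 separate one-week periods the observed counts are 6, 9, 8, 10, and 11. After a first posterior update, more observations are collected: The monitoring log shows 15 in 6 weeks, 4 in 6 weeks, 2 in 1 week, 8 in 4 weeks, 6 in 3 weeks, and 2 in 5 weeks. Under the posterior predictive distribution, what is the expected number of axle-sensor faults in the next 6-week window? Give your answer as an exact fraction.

Total count: 6 + 9 + 8 + 10 + 11 = 44.
Total exposure: 5 weeks.
After the first batch: Gamma(33 + 44, 18 + 5) = Gamma(77, 23).
Total count: 15 + 4 + 2 + 8 + 6 + 2 = 37.
Total exposure: 6 + 6 + 1 + 4 + 3 + 5 = 25 weeks.
After the second batch: Gamma(77 + 37, 23 + 25) = Gamma(114, 48).
Predictive mean over a 6-week window = T·E[λ|data] = 6·114/48 = 57/4.

57/4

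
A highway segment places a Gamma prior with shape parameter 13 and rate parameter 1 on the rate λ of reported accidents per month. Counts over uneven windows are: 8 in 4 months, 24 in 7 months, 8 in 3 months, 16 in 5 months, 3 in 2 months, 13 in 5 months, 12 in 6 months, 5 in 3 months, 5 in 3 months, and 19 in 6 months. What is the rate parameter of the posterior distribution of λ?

45

Total count: 8 + 24 + 8 + 16 + 3 + 13 + 12 + 5 + 5 + 19 = 113.
Total exposure: 4 + 7 + 3 + 5 + 2 + 5 + 6 + 3 + 3 + 6 = 44 months.
The Gamma prior is conjugate for the Poisson rate, so λ | data ~ Gamma(13+113, 1+44) = Gamma(126, 45).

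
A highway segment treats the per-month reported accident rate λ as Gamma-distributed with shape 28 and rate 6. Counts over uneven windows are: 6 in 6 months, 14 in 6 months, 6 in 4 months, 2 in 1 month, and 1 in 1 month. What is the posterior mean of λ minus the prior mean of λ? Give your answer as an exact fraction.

-55/24

Total count: 6 + 14 + 6 + 2 + 1 = 29.
Total exposure: 6 + 6 + 4 + 1 + 1 = 18 months.
Conjugate update: add total count to the shape and total exposure to the rate, giving Gamma(57, 24).
Posterior mean = 57/24 = 19/8; prior mean = 28/6 = 14/3. Difference = 19/8 − 14/3 = -55/24.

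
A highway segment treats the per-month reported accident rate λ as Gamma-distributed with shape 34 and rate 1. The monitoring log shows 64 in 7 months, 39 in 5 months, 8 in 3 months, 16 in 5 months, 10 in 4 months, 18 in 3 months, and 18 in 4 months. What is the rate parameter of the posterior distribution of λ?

Total count: 64 + 39 + 8 + 16 + 10 + 18 + 18 = 173.
Total exposure: 7 + 5 + 3 + 5 + 4 + 3 + 4 = 31 months.
Gamma(α, β) with Poisson data over total exposure Σt gives posterior Gamma(α+Σx, β+Σt) = Gamma(207, 32).

32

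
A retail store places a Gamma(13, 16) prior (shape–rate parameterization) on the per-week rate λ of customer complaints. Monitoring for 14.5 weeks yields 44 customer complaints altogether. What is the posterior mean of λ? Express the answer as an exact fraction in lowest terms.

Total count 44 over total exposure 14.5 weeks.
Conjugate update: add total count to the shape and total exposure to the rate, giving Gamma(57, 61/2).
Posterior mean = α'/β' = 57/(61/2) = 114/61.

114/61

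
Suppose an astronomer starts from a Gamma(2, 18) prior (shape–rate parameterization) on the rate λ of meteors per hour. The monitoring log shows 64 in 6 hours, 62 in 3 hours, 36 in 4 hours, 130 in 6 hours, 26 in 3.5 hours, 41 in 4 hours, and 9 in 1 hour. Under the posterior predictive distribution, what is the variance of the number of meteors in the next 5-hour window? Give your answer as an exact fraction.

Total count: 64 + 62 + 36 + 130 + 26 + 41 + 9 = 368.
Total exposure: 6 + 3 + 4 + 6 + 3.5 + 4 + 1 = 27.5 hours.
Posterior: α' = 2 + 368 = 370, β' = 18 + 27.5 = 91/2.
The posterior predictive for a window of length T is Negative Binomial with variance T·α'·(β'+T)/β'² = 5·370·(101/2)/(8281/4) = 373700/8281.

373700/8281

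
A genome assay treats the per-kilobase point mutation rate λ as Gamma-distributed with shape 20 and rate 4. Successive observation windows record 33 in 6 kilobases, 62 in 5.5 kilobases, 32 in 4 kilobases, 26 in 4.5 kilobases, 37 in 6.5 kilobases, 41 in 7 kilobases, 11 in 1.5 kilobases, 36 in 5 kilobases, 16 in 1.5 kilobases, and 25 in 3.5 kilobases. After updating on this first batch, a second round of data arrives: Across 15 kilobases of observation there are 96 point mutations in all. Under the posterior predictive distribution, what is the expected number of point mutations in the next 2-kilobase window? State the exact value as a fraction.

Total count: 33 + 62 + 32 + 26 + 37 + 41 + 11 + 36 + 16 + 25 = 319.
Total exposure: 6 + 5.5 + 4 + 4.5 + 6.5 + 7 + 1.5 + 5 + 1.5 + 3.5 = 45 kilobases.
After the first batch: Gamma(20 + 319, 4 + 45) = Gamma(339, 49).
Total count 96 over total exposure 15 kilobases.
After the second batch: Gamma(339 + 96, 49 + 15) = Gamma(435, 64).
Predictive mean over a 2-kilobase window = T·E[λ|data] = 2·435/64 = 435/32.

435/32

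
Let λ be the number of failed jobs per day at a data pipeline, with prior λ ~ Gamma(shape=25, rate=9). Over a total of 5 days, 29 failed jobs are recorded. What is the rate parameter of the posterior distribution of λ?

14

Total count 29 over total exposure 5 days.
Posterior: α' = 25 + 29 = 54, β' = 9 + 5 = 14.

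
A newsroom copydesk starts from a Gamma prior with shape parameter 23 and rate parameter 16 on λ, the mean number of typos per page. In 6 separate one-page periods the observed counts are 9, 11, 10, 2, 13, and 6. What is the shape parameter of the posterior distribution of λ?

74

Total count: 9 + 11 + 10 + 2 + 13 + 6 = 51.
Total exposure: 6 pages.
The Gamma prior is conjugate for the Poisson rate, so λ | data ~ Gamma(23+51, 16+6) = Gamma(74, 22).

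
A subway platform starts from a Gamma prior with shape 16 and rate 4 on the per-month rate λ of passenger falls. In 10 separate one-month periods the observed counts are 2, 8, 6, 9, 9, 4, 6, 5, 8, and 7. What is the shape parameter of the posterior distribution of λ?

Total count: 2 + 8 + 6 + 9 + 9 + 4 + 6 + 5 + 8 + 7 = 64.
Total exposure: 10 months.
Gamma(α, β) with Poisson data over total exposure Σt gives posterior Gamma(α+Σx, β+Σt) = Gamma(80, 14).

80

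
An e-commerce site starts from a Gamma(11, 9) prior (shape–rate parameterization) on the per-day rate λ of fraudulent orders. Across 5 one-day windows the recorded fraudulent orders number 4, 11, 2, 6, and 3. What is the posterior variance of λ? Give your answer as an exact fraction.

Total count: 4 + 11 + 2 + 6 + 3 = 26.
Total exposure: 5 days.
Gamma(α, β) with Poisson data over total exposure Σt gives posterior Gamma(α+Σx, β+Σt) = Gamma(37, 14).
Posterior variance = α'/β'² = 37/196.

37/196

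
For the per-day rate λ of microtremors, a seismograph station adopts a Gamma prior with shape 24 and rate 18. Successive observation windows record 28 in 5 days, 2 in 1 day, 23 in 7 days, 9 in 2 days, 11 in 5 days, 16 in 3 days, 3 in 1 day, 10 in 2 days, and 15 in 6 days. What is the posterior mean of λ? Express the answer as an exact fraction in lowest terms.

141/50

Total count: 28 + 2 + 23 + 9 + 11 + 16 + 3 + 10 + 15 = 117.
Total exposure: 5 + 1 + 7 + 2 + 5 + 3 + 1 + 2 + 6 = 32 days.
Posterior: α' = 24 + 117 = 141, β' = 18 + 32 = 50.
Posterior mean = α'/β' = 141/50.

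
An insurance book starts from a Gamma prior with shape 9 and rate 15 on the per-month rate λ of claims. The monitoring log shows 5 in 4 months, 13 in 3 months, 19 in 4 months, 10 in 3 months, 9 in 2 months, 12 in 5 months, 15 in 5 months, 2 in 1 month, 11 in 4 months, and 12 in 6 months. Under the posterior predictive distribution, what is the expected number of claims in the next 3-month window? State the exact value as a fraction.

27/4

Total count: 5 + 13 + 19 + 10 + 9 + 12 + 15 + 2 + 11 + 12 = 108.
Total exposure: 4 + 3 + 4 + 3 + 2 + 5 + 5 + 1 + 4 + 6 = 37 months.
Gamma(α, β) with Poisson data over total exposure Σt gives posterior Gamma(α+Σx, β+Σt) = Gamma(117, 52).
Predictive mean over a 3-month window = T·E[λ|data] = 3·117/52 = 27/4.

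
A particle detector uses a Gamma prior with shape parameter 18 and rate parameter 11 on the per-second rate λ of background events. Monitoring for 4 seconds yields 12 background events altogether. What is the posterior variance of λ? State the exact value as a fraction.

2/15

Total count 12 over total exposure 4 seconds.
By Gamma–Poisson conjugacy, the posterior is Gamma(α + Σx, β + Σt) = Gamma(18 + 12, 11 + 4) = Gamma(30, 15).
Posterior variance = α'/β'² = 30/225 = 2/15.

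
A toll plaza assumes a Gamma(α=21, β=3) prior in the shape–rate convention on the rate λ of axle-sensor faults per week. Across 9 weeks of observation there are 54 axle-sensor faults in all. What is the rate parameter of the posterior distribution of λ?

Total count 54 over total exposure 9 weeks.
Conjugate update: add total count to the shape and total exposure to the rate, giving Gamma(75, 12).

12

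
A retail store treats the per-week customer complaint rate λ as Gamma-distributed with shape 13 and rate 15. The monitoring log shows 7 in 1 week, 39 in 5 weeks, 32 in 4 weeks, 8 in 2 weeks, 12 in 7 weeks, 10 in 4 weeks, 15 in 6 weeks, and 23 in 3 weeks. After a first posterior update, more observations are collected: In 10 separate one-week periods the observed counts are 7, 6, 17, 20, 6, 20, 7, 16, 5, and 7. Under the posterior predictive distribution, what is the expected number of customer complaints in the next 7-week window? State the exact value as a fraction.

630/19

Total count: 7 + 39 + 32 + 8 + 12 + 10 + 15 + 23 = 146.
Total exposure: 1 + 5 + 4 + 2 + 7 + 4 + 6 + 3 = 32 weeks.
After the first batch: Gamma(13 + 146, 15 + 32) = Gamma(159, 47).
Total count: 7 + 6 + 17 + 20 + 6 + 20 + 7 + 16 + 5 + 7 = 111.
Total exposure: 10 weeks.
After the second batch: Gamma(159 + 111, 47 + 10) = Gamma(270, 57).
Predictive mean over a 7-week window = T·E[λ|data] = 7·270/57 = 630/19.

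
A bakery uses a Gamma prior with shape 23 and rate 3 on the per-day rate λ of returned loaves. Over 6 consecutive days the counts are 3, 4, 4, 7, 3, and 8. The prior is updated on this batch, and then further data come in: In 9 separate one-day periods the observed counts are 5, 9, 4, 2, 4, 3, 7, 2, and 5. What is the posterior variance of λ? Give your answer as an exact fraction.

Total count: 3 + 4 + 4 + 7 + 3 + 8 = 29.
Total exposure: 6 days.
After the first batch: Gamma(23 + 29, 3 + 6) = Gamma(52, 9).
Total count: 5 + 9 + 4 + 2 + 4 + 3 + 7 + 2 + 5 = 41.
Total exposure: 9 days.
After the second batch: Gamma(52 + 41, 9 + 9) = Gamma(93, 18).
Posterior variance = α'/β'² = 93/324 = 31/108.

31/108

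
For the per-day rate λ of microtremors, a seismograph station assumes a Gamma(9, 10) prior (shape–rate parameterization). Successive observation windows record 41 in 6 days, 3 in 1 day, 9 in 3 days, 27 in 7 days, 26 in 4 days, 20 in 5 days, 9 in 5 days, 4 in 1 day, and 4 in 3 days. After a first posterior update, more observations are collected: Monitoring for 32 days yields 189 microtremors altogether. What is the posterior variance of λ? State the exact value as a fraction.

Total count: 41 + 3 + 9 + 27 + 26 + 20 + 9 + 4 + 4 = 143.
Total exposure: 6 + 1 + 3 + 7 + 4 + 5 + 5 + 1 + 3 = 35 days.
After the first batch: Gamma(9 + 143, 10 + 35) = Gamma(152, 45).
Total count 189 over total exposure 32 days.
After the second batch: Gamma(152 + 189, 45 + 32) = Gamma(341, 77).
Posterior variance = α'/β'² = 341/5929 = 31/539.

31/539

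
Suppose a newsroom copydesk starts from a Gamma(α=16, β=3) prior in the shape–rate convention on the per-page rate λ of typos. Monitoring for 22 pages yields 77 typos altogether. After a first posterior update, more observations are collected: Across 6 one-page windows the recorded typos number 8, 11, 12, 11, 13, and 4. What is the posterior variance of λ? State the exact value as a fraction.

Total count 77 over total exposure 22 pages.
After the first batch: Gamma(16 + 77, 3 + 22) = Gamma(93, 25).
Total count: 8 + 11 + 12 + 11 + 13 + 4 = 59.
Total exposure: 6 pages.
After the second batch: Gamma(93 + 59, 25 + 6) = Gamma(152, 31).
Posterior variance = α'/β'² = 152/961.

152/961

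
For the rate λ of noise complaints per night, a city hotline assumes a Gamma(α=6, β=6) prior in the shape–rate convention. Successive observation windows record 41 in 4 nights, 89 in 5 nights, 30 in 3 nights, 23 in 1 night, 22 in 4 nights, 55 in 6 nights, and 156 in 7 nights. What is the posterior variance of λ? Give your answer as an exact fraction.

211/648

Total count: 41 + 89 + 30 + 23 + 22 + 55 + 156 = 416.
Total exposure: 4 + 5 + 3 + 1 + 4 + 6 + 7 = 30 nights.
By Gamma–Poisson conjugacy, the posterior is Gamma(α + Σx, β + Σt) = Gamma(6 + 416, 6 + 30) = Gamma(422, 36).
Posterior variance = α'/β'² = 422/1296 = 211/648.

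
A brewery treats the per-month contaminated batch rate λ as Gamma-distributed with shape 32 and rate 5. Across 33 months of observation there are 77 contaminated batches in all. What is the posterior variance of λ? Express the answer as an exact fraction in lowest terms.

Total count 77 over total exposure 33 months.
By Gamma–Poisson conjugacy, the posterior is Gamma(α + Σx, β + Σt) = Gamma(32 + 77, 5 + 33) = Gamma(109, 38).
Posterior variance = α'/β'² = 109/1444.

109/1444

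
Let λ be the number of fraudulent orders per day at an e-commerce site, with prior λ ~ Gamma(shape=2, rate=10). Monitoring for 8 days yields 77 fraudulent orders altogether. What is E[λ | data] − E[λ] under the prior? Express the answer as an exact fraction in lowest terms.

377/90

Total count 77 over total exposure 8 days.
The Gamma prior is conjugate for the Poisson rate, so λ | data ~ Gamma(2+77, 10+8) = Gamma(79, 18).
Posterior mean = 79/18 = 79/18; prior mean = 2/10 = 1/5. Difference = 79/18 − 1/5 = 377/90.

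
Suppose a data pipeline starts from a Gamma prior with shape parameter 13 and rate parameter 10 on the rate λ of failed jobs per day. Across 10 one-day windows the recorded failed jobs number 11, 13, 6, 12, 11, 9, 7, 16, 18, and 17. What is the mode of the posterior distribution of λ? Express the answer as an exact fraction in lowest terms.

33/5

Total count: 11 + 13 + 6 + 12 + 11 + 9 + 7 + 16 + 18 + 17 = 120.
Total exposure: 10 days.
Conjugate update: add total count to the shape and total exposure to the rate, giving Gamma(133, 20).
Posterior mode = (α'−1)/β' = 132/20 = 33/5.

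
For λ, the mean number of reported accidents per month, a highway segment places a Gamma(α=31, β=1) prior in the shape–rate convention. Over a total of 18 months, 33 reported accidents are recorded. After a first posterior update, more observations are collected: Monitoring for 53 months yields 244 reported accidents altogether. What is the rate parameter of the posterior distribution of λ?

72

Total count 33 over total exposure 18 months.
After the first batch: Gamma(31 + 33, 1 + 18) = Gamma(64, 19).
Total count 244 over total exposure 53 months.
After the second batch: Gamma(64 + 244, 19 + 53) = Gamma(308, 72).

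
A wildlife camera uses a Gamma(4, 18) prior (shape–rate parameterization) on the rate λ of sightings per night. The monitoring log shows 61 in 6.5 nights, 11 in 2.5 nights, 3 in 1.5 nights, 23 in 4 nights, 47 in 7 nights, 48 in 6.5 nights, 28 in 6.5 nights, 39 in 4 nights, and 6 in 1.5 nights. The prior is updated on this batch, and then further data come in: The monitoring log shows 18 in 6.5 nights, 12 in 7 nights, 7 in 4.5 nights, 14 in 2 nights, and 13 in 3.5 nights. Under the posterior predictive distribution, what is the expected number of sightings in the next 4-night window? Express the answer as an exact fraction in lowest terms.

Total count: 61 + 11 + 3 + 23 + 47 + 48 + 28 + 39 + 6 = 266.
Total exposure: 6.5 + 2.5 + 1.5 + 4 + 7 + 6.5 + 6.5 + 4 + 1.5 = 40 nights.
After the first batch: Gamma(4 + 266, 18 + 40) = Gamma(270, 58).
Total count: 18 + 12 + 7 + 14 + 13 = 64.
Total exposure: 6.5 + 7 + 4.5 + 2 + 3.5 = 23.5 nights.
After the second batch: Gamma(270 + 64, 58 + 23.5) = Gamma(334, 163/2).
Predictive mean over a 4-night window = T·E[λ|data] = 4·334/(163/2) = 2672/163.

2672/163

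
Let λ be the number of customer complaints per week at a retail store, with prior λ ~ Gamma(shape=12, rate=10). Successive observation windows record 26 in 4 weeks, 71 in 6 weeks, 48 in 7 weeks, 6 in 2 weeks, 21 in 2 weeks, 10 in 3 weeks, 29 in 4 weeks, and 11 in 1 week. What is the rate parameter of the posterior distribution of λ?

39

Total count: 26 + 71 + 48 + 6 + 21 + 10 + 29 + 11 = 222.
Total exposure: 4 + 6 + 7 + 2 + 2 + 3 + 4 + 1 = 29 weeks.
Posterior: α' = 12 + 222 = 234, β' = 10 + 29 = 39.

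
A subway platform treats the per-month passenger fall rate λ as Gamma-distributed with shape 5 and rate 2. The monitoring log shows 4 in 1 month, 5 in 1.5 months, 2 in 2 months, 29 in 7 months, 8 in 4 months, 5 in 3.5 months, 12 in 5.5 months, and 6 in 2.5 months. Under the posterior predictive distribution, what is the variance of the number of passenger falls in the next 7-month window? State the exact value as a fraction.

19152/841

Total count: 4 + 5 + 2 + 29 + 8 + 5 + 12 + 6 = 71.
Total exposure: 1 + 1.5 + 2 + 7 + 4 + 3.5 + 5.5 + 2.5 = 27 months.
Conjugate update: add total count to the shape and total exposure to the rate, giving Gamma(76, 29).
The posterior predictive for a window of length T is Negative Binomial with variance T·α'·(β'+T)/β'² = 7·76·36/841 = 19152/841.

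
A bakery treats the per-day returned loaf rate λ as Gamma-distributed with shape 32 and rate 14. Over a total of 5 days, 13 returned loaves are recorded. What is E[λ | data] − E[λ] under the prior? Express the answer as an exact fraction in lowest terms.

11/133

Total count 13 over total exposure 5 days.
By Gamma–Poisson conjugacy, the posterior is Gamma(α + Σx, β + Σt) = Gamma(32 + 13, 14 + 5) = Gamma(45, 19).
Posterior mean = 45/19 = 45/19; prior mean = 32/14 = 16/7. Difference = 45/19 − 16/7 = 11/133.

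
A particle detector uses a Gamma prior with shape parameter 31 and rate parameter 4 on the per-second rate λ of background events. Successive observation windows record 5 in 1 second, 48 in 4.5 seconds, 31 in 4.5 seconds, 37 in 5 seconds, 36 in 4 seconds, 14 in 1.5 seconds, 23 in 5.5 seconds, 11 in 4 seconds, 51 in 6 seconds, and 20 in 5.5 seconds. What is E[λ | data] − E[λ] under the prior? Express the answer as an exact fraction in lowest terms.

Total count: 5 + 48 + 31 + 37 + 36 + 14 + 23 + 11 + 51 + 20 = 276.
Total exposure: 1 + 4.5 + 4.5 + 5 + 4 + 1.5 + 5.5 + 4 + 6 + 5.5 = 41.5 seconds.
By Gamma–Poisson conjugacy, the posterior is Gamma(α + Σx, β + Σt) = Gamma(31 + 276, 4 + 41.5) = Gamma(307, 91/2).
Posterior mean = 307/(91/2) = 614/91; prior mean = 31/4 = 31/4. Difference = 614/91 − 31/4 = -365/364.

-365/364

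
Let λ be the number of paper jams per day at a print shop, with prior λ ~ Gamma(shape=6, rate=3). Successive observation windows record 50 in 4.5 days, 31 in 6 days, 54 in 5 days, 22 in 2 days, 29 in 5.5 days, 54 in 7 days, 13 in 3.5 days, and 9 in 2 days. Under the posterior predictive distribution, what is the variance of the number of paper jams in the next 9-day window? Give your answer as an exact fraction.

Total count: 50 + 31 + 54 + 22 + 29 + 54 + 13 + 9 = 262.
Total exposure: 4.5 + 6 + 5 + 2 + 5.5 + 7 + 3.5 + 2 = 35.5 days.
Conjugate update: add total count to the shape and total exposure to the rate, giving Gamma(268, 77/2).
The posterior predictive for a window of length T is Negative Binomial with variance T·α'·(β'+T)/β'² = 9·268·(95/2)/(5929/4) = 458280/5929.

458280/5929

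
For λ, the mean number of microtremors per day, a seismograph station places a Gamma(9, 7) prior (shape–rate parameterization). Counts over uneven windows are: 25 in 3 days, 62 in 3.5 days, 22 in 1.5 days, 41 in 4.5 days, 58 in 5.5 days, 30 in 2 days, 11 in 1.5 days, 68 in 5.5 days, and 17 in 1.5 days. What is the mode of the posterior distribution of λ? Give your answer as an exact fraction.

684/71

Total count: 25 + 62 + 22 + 41 + 58 + 30 + 11 + 68 + 17 = 334.
Total exposure: 3 + 3.5 + 1.5 + 4.5 + 5.5 + 2 + 1.5 + 5.5 + 1.5 = 28.5 days.
Conjugate update: add total count to the shape and total exposure to the rate, giving Gamma(343, 71/2).
Posterior mode = (α'−1)/β' = 342/(71/2) = 684/71.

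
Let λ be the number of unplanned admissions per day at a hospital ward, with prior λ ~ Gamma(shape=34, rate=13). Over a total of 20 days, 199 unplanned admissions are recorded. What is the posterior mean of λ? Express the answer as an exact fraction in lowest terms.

233/33

Total count 199 over total exposure 20 days.
The Gamma prior is conjugate for the Poisson rate, so λ | data ~ Gamma(34+199, 13+20) = Gamma(233, 33).
Posterior mean = α'/β' = 233/33.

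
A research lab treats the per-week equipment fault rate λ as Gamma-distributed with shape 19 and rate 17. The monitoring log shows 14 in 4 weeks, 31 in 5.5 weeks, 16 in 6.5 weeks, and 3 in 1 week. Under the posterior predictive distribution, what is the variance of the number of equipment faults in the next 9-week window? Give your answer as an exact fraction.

32121/1156

Total count: 14 + 31 + 16 + 3 = 64.
Total exposure: 4 + 5.5 + 6.5 + 1 = 17 weeks.
By Gamma–Poisson conjugacy, the posterior is Gamma(α + Σx, β + Σt) = Gamma(19 + 64, 17 + 17) = Gamma(83, 34).
The posterior predictive for a window of length T is Negative Binomial with variance T·α'·(β'+T)/β'² = 9·83·43/1156 = 32121/1156.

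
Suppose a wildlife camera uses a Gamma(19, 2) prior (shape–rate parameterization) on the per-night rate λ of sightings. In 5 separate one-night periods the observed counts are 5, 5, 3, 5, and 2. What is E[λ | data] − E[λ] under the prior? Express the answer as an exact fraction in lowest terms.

Total count: 5 + 5 + 3 + 5 + 2 = 20.
Total exposure: 5 nights.
By Gamma–Poisson conjugacy, the posterior is Gamma(α + Σx, β + Σt) = Gamma(19 + 20, 2 + 5) = Gamma(39, 7).
Posterior mean = 39/7 = 39/7; prior mean = 19/2 = 19/2. Difference = 39/7 − 19/2 = -55/14.

-55/14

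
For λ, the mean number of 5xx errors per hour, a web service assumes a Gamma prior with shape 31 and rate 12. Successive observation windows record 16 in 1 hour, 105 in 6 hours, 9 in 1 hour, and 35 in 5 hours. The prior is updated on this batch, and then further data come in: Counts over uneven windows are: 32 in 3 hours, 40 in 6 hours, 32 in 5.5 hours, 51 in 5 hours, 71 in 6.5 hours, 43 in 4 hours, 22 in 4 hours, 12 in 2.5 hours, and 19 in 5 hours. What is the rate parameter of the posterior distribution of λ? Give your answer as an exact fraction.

133/2

Total count: 16 + 105 + 9 + 35 = 165.
Total exposure: 1 + 6 + 1 + 5 = 13 hours.
After the first batch: Gamma(31 + 165, 12 + 13) = Gamma(196, 25).
Total count: 32 + 40 + 32 + 51 + 71 + 43 + 22 + 12 + 19 = 322.
Total exposure: 3 + 6 + 5.5 + 5 + 6.5 + 4 + 4 + 2.5 + 5 = 41.5 hours.
After the second batch: Gamma(196 + 322, 25 + 41.5) = Gamma(518, 133/2).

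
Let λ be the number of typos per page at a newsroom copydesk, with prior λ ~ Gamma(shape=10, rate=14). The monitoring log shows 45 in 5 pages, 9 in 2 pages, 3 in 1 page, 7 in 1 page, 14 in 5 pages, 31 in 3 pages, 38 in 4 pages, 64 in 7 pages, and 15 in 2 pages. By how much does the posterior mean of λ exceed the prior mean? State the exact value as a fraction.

Total count: 45 + 9 + 3 + 7 + 14 + 31 + 38 + 64 + 15 = 226.
Total exposure: 5 + 2 + 1 + 1 + 5 + 3 + 4 + 7 + 2 = 30 pages.
The Gamma prior is conjugate for the Poisson rate, so λ | data ~ Gamma(10+226, 14+30) = Gamma(236, 44).
Posterior mean = 236/44 = 59/11; prior mean = 10/14 = 5/7. Difference = 59/11 − 5/7 = 358/77.

358/77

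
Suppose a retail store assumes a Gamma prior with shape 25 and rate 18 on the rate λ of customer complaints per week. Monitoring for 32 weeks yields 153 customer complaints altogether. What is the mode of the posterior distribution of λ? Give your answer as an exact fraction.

Total count 153 over total exposure 32 weeks.
The Gamma prior is conjugate for the Poisson rate, so λ | data ~ Gamma(25+153, 18+32) = Gamma(178, 50).
Posterior mode = (α'−1)/β' = 177/50.

177/50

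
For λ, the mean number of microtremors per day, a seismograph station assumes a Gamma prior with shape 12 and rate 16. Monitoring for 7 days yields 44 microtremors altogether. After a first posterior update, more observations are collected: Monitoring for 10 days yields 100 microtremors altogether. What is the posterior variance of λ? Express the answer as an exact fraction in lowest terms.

52/363

Total count 44 over total exposure 7 days.
After the first batch: Gamma(12 + 44, 16 + 7) = Gamma(56, 23).
Total count 100 over total exposure 10 days.
After the second batch: Gamma(56 + 100, 23 + 10) = Gamma(156, 33).
Posterior variance = α'/β'² = 156/1089 = 52/363.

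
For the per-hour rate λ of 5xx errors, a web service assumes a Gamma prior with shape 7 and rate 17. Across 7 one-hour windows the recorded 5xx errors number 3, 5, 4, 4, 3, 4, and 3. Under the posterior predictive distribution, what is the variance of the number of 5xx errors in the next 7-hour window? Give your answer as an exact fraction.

Total count: 3 + 5 + 4 + 4 + 3 + 4 + 3 = 26.
Total exposure: 7 hours.
By Gamma–Poisson conjugacy, the posterior is Gamma(α + Σx, β + Σt) = Gamma(7 + 26, 17 + 7) = Gamma(33, 24).
The posterior predictive for a window of length T is Negative Binomial with variance T·α'·(β'+T)/β'² = 7·33·31/576 = 2387/192.

2387/192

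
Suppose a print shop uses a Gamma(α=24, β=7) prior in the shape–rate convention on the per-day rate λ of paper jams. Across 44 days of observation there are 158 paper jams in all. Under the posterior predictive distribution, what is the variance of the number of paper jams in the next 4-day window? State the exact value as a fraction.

Total count 158 over total exposure 44 days.
Conjugate update: add total count to the shape and total exposure to the rate, giving Gamma(182, 51).
The posterior predictive for a window of length T is Negative Binomial with variance T·α'·(β'+T)/β'² = 4·182·55/2601 = 40040/2601.

40040/2601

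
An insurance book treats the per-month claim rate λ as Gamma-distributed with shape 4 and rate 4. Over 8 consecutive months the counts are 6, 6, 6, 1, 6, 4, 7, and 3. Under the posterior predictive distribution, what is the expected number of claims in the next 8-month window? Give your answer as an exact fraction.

Total count: 6 + 6 + 6 + 1 + 6 + 4 + 7 + 3 = 39.
Total exposure: 8 months.
Posterior: α' = 4 + 39 = 43, β' = 4 + 8 = 12.
Predictive mean over an 8-month window = T·E[λ|data] = 8·43/12 = 86/3.

86/3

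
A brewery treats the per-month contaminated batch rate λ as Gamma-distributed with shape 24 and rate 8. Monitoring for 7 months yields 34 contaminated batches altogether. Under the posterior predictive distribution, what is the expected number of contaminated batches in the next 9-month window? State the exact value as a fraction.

Total count 34 over total exposure 7 months.
Gamma(α, β) with Poisson data over total exposure Σt gives posterior Gamma(α+Σx, β+Σt) = Gamma(58, 15).
Predictive mean over a 9-month window = T·E[λ|data] = 9·58/15 = 174/5.

174/5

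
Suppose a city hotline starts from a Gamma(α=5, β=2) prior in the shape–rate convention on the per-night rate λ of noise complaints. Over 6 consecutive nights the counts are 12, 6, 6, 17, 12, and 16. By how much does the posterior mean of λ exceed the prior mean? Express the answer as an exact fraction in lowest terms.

Total count: 12 + 6 + 6 + 17 + 12 + 16 = 69.
Total exposure: 6 nights.
Gamma(α, β) with Poisson data over total exposure Σt gives posterior Gamma(α+Σx, β+Σt) = Gamma(74, 8).
Posterior mean = 74/8 = 37/4; prior mean = 5/2 = 5/2. Difference = 37/4 − 5/2 = 27/4.

27/4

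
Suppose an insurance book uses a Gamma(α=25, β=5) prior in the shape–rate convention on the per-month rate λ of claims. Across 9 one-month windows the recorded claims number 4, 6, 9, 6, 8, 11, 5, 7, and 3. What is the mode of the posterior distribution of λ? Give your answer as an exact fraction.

Total count: 4 + 6 + 9 + 6 + 8 + 11 + 5 + 7 + 3 = 59.
Total exposure: 9 months.
Posterior: α' = 25 + 59 = 84, β' = 5 + 9 = 14.
Posterior mode = (α'−1)/β' = 83/14.

83/14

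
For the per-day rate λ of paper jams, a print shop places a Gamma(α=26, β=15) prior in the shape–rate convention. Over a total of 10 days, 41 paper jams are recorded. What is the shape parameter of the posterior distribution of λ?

67

Total count 41 over total exposure 10 days.
Conjugate update: add total count to the shape and total exposure to the rate, giving Gamma(67, 25).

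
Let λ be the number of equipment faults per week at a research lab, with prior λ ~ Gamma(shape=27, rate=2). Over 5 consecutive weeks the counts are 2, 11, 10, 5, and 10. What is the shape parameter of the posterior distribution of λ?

65

Total count: 2 + 11 + 10 + 5 + 10 = 38.
Total exposure: 5 weeks.
The Gamma prior is conjugate for the Poisson rate, so λ | data ~ Gamma(27+38, 2+5) = Gamma(65, 7).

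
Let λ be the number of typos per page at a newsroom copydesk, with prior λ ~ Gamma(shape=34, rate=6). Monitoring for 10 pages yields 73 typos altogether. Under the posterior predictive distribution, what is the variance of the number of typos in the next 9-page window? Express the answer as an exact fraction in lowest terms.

24075/256

Total count 73 over total exposure 10 pages.
Gamma(α, β) with Poisson data over total exposure Σt gives posterior Gamma(α+Σx, β+Σt) = Gamma(107, 16).
The posterior predictive for a window of length T is Negative Binomial with variance T·α'·(β'+T)/β'² = 9·107·25/256 = 24075/256.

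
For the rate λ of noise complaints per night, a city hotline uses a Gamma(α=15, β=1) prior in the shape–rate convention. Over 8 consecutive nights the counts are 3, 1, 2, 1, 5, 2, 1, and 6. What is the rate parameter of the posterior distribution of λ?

9

Total count: 3 + 1 + 2 + 1 + 5 + 2 + 1 + 6 = 21.
Total exposure: 8 nights.
The Gamma prior is conjugate for the Poisson rate, so λ | data ~ Gamma(15+21, 1+8) = Gamma(36, 9).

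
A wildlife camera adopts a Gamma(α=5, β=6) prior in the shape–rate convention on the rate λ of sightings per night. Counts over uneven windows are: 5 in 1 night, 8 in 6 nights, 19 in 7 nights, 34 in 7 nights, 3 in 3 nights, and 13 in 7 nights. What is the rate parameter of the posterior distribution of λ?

Total count: 5 + 8 + 19 + 34 + 3 + 13 = 82.
Total exposure: 1 + 6 + 7 + 7 + 3 + 7 = 31 nights.
Posterior: α' = 5 + 82 = 87, β' = 6 + 31 = 37.

37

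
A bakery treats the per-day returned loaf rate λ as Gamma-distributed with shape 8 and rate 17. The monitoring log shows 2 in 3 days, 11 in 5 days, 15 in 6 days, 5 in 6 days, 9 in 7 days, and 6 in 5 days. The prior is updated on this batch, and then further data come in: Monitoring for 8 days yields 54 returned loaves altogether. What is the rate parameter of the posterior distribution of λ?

57

Total count: 2 + 11 + 15 + 5 + 9 + 6 = 48.
Total exposure: 3 + 5 + 6 + 6 + 7 + 5 = 32 days.
After the first batch: Gamma(8 + 48, 17 + 32) = Gamma(56, 49).
Total count 54 over total exposure 8 days.
After the second batch: Gamma(56 + 54, 49 + 8) = Gamma(110, 57).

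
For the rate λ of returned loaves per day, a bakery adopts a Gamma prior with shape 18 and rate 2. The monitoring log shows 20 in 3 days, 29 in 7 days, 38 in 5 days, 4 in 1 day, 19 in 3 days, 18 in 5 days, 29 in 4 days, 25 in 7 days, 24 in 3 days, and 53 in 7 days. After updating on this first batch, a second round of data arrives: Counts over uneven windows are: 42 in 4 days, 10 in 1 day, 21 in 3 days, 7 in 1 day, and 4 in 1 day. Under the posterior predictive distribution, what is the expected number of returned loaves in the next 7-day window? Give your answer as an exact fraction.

133/3

Total count: 20 + 29 + 38 + 4 + 19 + 18 + 29 + 25 + 24 + 53 = 259.
Total exposure: 3 + 7 + 5 + 1 + 3 + 5 + 4 + 7 + 3 + 7 = 45 days.
After the first batch: Gamma(18 + 259, 2 + 45) = Gamma(277, 47).
Total count: 42 + 10 + 21 + 7 + 4 = 84.
Total exposure: 4 + 1 + 3 + 1 + 1 = 10 days.
After the second batch: Gamma(277 + 84, 47 + 10) = Gamma(361, 57).
Predictive mean over a 7-day window = T·E[λ|data] = 7·361/57 = 133/3.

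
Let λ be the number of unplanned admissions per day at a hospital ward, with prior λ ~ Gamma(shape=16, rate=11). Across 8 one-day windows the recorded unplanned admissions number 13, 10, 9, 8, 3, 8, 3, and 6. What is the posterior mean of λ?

Total count: 13 + 10 + 9 + 8 + 3 + 8 + 3 + 6 = 60.
Total exposure: 8 days.
The Gamma prior is conjugate for the Poisson rate, so λ | data ~ Gamma(16+60, 11+8) = Gamma(76, 19).
Posterior mean = α'/β' = 76/19 = 4.

4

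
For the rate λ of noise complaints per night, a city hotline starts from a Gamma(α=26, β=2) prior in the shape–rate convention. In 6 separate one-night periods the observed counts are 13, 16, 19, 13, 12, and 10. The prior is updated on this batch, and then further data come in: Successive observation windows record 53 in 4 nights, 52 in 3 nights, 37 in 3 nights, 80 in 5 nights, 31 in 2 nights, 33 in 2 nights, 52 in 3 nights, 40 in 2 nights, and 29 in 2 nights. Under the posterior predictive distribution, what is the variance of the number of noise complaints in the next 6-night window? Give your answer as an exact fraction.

30960/289

Total count: 13 + 16 + 19 + 13 + 12 + 10 = 83.
Total exposure: 6 nights.
After the first batch: Gamma(26 + 83, 2 + 6) = Gamma(109, 8).
Total count: 53 + 52 + 37 + 80 + 31 + 33 + 52 + 40 + 29 = 407.
Total exposure: 4 + 3 + 3 + 5 + 2 + 2 + 3 + 2 + 2 = 26 nights.
After the second batch: Gamma(109 + 407, 8 + 26) = Gamma(516, 34).
The posterior predictive for a window of length T is Negative Binomial with variance T·α'·(β'+T)/β'² = 6·516·40/1156 = 30960/289.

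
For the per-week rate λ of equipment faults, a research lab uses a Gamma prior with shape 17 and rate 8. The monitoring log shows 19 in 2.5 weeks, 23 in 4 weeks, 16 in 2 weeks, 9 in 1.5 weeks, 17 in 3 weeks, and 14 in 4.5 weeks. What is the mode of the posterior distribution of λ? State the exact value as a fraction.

Total count: 19 + 23 + 16 + 9 + 17 + 14 = 98.
Total exposure: 2.5 + 4 + 2 + 1.5 + 3 + 4.5 = 17.5 weeks.
By Gamma–Poisson conjugacy, the posterior is Gamma(α + Σx, β + Σt) = Gamma(17 + 98, 8 + 17.5) = Gamma(115, 51/2).
Posterior mode = (α'−1)/β' = 114/(51/2) = 76/17.

76/17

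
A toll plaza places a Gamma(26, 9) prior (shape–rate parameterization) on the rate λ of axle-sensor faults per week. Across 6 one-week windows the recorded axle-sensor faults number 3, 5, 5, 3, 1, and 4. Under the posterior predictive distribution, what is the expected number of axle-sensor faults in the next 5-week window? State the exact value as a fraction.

47/3

Total count: 3 + 5 + 5 + 3 + 1 + 4 = 21.
Total exposure: 6 weeks.
Conjugate update: add total count to the shape and total exposure to the rate, giving Gamma(47, 15).
Predictive mean over a 5-week window = T·E[λ|data] = 5·47/15 = 47/3.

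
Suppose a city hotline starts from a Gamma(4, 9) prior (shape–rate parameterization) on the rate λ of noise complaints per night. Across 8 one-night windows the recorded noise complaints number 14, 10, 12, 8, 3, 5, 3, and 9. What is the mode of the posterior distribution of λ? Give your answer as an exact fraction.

67/17

Total count: 14 + 10 + 12 + 8 + 3 + 5 + 3 + 9 = 64.
Total exposure: 8 nights.
Gamma(α, β) with Poisson data over total exposure Σt gives posterior Gamma(α+Σx, β+Σt) = Gamma(68, 17).
Posterior mode = (α'−1)/β' = 67/17.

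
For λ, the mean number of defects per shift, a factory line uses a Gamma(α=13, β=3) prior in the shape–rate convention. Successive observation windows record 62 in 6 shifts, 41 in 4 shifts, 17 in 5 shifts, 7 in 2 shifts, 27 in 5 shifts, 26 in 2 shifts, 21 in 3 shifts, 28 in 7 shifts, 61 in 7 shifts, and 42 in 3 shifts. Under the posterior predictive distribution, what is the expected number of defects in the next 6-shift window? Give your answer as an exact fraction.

Total count: 62 + 41 + 17 + 7 + 27 + 26 + 21 + 28 + 61 + 42 = 332.
Total exposure: 6 + 4 + 5 + 2 + 5 + 2 + 3 + 7 + 7 + 3 = 44 shifts.
The Gamma prior is conjugate for the Poisson rate, so λ | data ~ Gamma(13+332, 3+44) = Gamma(345, 47).
Predictive mean over a 6-shift window = T·E[λ|data] = 6·345/47 = 2070/47.

2070/47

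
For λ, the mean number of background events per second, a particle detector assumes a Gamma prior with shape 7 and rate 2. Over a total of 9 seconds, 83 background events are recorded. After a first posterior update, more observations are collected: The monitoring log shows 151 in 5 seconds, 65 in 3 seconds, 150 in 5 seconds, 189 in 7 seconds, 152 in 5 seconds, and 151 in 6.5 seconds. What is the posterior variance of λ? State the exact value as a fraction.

3792/7225

Total count 83 over total exposure 9 seconds.
After the first batch: Gamma(7 + 83, 2 + 9) = Gamma(90, 11).
Total count: 151 + 65 + 150 + 189 + 152 + 151 = 858.
Total exposure: 5 + 3 + 5 + 7 + 5 + 6.5 = 31.5 seconds.
After the second batch: Gamma(90 + 858, 11 + 31.5) = Gamma(948, 85/2).
Posterior variance = α'/β'² = 948/(7225/4) = 3792/7225.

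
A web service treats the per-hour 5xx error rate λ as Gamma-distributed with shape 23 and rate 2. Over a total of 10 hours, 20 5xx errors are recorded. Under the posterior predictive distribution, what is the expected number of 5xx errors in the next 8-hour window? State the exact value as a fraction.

86/3

Total count 20 over total exposure 10 hours.
Gamma(α, β) with Poisson data over total exposure Σt gives posterior Gamma(α+Σx, β+Σt) = Gamma(43, 12).
Predictive mean over an 8-hour window = T·E[λ|data] = 8·43/12 = 86/3.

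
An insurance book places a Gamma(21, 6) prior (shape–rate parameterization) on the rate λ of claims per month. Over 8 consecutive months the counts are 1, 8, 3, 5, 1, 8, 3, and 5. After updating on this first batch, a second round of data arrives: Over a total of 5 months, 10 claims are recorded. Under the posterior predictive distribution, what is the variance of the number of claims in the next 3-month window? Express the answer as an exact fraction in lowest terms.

Total count: 1 + 8 + 3 + 5 + 1 + 8 + 3 + 5 = 34.
Total exposure: 8 months.
After the first batch: Gamma(21 + 34, 6 + 8) = Gamma(55, 14).
Total count 10 over total exposure 5 months.
After the second batch: Gamma(55 + 10, 14 + 5) = Gamma(65, 19).
The posterior predictive for a window of length T is Negative Binomial with variance T·α'·(β'+T)/β'² = 3·65·22/361 = 4290/361.

4290/361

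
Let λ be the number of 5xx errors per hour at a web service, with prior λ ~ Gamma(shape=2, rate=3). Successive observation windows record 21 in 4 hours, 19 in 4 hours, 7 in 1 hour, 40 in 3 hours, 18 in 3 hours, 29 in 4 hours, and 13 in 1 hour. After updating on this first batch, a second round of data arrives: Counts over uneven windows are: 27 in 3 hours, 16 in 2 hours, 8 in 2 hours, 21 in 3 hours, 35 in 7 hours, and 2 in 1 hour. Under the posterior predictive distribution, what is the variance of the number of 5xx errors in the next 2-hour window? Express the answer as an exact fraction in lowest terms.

Total count: 21 + 19 + 7 + 40 + 18 + 29 + 13 = 147.
Total exposure: 4 + 4 + 1 + 3 + 3 + 4 + 1 = 20 hours.
After the first batch: Gamma(2 + 147, 3 + 20) = Gamma(149, 23).
Total count: 27 + 16 + 8 + 21 + 35 + 2 = 109.
Total exposure: 3 + 2 + 2 + 3 + 7 + 1 = 18 hours.
After the second batch: Gamma(149 + 109, 23 + 18) = Gamma(258, 41).
The posterior predictive for a window of length T is Negative Binomial with variance T·α'·(β'+T)/β'² = 2·258·43/1681 = 22188/1681.

22188/1681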